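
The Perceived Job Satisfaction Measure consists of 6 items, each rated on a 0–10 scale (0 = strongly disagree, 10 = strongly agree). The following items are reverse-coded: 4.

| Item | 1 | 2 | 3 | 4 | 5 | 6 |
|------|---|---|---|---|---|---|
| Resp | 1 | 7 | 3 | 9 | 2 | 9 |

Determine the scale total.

Reversing item 4 with 10 − raw:
Total = 1 + 7 + 3 + (10−9) + 2 + 9
      = 1 + 7 + 3 + 1 + 2 + 9 = 23

23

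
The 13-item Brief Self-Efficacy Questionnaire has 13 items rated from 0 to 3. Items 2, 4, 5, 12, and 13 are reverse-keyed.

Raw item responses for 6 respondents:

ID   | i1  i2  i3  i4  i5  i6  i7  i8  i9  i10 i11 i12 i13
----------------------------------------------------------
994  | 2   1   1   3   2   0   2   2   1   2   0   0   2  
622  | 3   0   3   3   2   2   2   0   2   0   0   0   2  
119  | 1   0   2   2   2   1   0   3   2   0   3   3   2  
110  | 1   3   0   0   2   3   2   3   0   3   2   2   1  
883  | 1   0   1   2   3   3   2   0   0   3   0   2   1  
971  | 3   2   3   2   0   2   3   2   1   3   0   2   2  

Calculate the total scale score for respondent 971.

Respondent 971 raw: 3, 2, 3, 2, 0, 2, 3, 2, 1, 3, 0, 2, 2.
Reverse-coded (reversed = (0+3) − raw = 3 − raw):
  item 1: 3
  item 2: 3 − 2 = 1
  item 3: 3
  item 4: 3 − 2 = 1
  item 5: 3 − 0 = 3
  item 6: 2
  item 7: 3
  item 8: 2
  item 9: 1
  item 10: 3
  item 11: 0
  item 12: 3 − 2 = 1
  item 13: 3 − 2 = 1
Sum = 3 + 1 + 3 + 1 + 3 + 2 + 3 + 2 + 1 + 3 + 0 + 1 + 1 = 24

24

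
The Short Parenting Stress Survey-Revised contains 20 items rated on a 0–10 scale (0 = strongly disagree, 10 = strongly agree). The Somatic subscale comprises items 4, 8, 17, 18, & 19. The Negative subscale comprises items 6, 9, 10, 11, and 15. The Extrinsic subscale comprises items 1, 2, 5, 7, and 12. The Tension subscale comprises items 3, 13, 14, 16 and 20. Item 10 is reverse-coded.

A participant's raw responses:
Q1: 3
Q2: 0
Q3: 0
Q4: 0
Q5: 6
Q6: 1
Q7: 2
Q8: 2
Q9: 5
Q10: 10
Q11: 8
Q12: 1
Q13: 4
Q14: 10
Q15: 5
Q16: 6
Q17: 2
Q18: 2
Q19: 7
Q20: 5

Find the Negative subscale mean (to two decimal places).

Negative items: 6, 9, 10, 11, 15.
Of these, item 10 is reverse-coded; reverse-coded value = 10 − response.
  item 6: 1
  item 9: 5
  item 10: 10 − 10 = 0
  item 11: 8
  item 15: 5
Sum = 1 + 5 + 0 + 8 + 5 = 19
Mean = 19 / 5 = 3.80

3.80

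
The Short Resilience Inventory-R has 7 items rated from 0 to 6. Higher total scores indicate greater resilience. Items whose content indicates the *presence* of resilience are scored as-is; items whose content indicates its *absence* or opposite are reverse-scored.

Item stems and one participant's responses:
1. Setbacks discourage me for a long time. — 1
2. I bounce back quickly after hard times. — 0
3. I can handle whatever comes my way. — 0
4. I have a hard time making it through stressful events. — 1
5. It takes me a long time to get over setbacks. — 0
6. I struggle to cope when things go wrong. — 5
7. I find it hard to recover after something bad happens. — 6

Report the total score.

17

Items 1, 4, 5, 6, 7 describe the absence/opposite of resilience → reverse-score.
reverse-coded value = 6 − response.
  item 1: 6 − 1 = 5
  item 2: 0
  item 3: 0
  item 4: 6 − 1 = 5
  item 5: 6 − 0 = 6
  item 6: 6 − 5 = 1
  item 7: 6 − 6 = 0
Total = 5 + 0 + 0 + 5 + 6 + 1 + 0 = 17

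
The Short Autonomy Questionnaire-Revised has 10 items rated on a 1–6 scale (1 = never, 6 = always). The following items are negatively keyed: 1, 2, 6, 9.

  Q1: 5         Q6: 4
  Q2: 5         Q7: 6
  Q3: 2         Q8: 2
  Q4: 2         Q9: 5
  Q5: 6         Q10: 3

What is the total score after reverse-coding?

30

Reverse-coded items (reverse-coded value = 7 − response):
  item 1: 7 − 5 = 2
  item 2: 7 − 5 = 2
  item 6: 7 − 4 = 3
  item 9: 7 − 5 = 2
After reverse-coding: 2, 2, 2, 2, 6, 3, 6, 2, 2, 3
Total = 2 + 2 + 2 + 2 + 6 + 3 + 6 + 2 + 2 + 3 = 30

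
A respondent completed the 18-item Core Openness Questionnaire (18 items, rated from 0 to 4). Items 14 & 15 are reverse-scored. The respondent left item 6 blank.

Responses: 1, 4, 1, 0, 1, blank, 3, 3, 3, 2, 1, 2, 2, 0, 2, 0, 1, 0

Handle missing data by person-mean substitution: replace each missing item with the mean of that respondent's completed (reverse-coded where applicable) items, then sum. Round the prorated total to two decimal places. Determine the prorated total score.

31.76

Reverse-coded (reversed = (0+4) − raw = 4 − raw):
  item 14: 4 − 0 = 4
  item 15: 4 − 2 = 2
Completed scored items (17 of 18): 1, 4, 1, 0, 1, 3, 3, 3, 2, 1, 2, 2, 4, 2, 0, 1, 0; sum = 30.
Person mean = 30 / 17 ≈ 1.7647
Prorated total = (30 / 17) × 18 = 31.76 (to 2 dp)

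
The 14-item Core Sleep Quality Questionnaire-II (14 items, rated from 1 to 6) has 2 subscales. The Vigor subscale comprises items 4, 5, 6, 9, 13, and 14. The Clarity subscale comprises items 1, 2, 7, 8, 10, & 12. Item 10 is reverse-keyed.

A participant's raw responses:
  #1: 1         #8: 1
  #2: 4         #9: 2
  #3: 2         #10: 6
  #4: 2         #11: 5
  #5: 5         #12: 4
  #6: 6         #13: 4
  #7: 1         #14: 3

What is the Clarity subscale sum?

Clarity items: 1, 2, 7, 8, 10, 12.
Of these, item 10 is reverse-keyed; reversed = (1+6) − raw = 7 − raw.
  item 1: 1
  item 2: 4
  item 7: 1
  item 8: 1
  item 10: 7 − 6 = 1
  item 12: 4
Sum = 1 + 4 + 1 + 1 + 1 + 4 = 12

12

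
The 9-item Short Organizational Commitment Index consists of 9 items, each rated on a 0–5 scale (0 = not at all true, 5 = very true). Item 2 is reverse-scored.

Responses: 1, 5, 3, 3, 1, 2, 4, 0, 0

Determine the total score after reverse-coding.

14

Raw sum = 19. Reverse-scored items: 2; their raw sum = 5.
Each reversal replaces raw with 5 − raw, changing the total by 5 − 2·raw per item.
Total = 19 + 1·5 − 2·5 = 19 + 5 − 10 = 14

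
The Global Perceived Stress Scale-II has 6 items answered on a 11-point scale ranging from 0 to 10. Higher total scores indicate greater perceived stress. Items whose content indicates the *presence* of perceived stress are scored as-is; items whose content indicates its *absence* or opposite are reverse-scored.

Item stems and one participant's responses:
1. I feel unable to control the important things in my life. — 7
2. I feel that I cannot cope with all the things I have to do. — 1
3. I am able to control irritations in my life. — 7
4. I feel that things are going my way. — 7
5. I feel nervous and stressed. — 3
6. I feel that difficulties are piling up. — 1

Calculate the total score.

Items 3, 4 describe the absence/opposite of perceived stress → reverse-score.
reverse-coded value = 10 − response.
  item 1: 7
  item 2: 1
  item 3: 10 − 7 = 3
  item 4: 10 − 7 = 3
  item 5: 3
  item 6: 1
Total = 7 + 1 + 3 + 3 + 3 + 1 = 18

18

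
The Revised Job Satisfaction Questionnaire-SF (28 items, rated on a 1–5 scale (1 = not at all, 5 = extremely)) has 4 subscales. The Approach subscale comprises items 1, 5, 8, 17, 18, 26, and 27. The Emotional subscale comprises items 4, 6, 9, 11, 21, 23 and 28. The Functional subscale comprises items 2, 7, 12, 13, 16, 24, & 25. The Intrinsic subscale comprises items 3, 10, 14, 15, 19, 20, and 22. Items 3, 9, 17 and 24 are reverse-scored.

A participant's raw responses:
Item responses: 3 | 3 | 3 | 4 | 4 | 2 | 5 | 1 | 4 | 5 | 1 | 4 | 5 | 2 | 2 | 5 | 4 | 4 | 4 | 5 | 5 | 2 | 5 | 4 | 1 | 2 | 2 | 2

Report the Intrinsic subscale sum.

23

Intrinsic items: 3, 10, 14, 15, 19, 20, 22.
Of these, item 3 is reverse-scored; on a 1–5 scale, reversed = 6 − raw.
  item 3: 6 − 3 = 3
  item 10: 5
  item 14: 2
  item 15: 2
  item 19: 4
  item 20: 5
  item 22: 2
Sum = 3 + 5 + 2 + 2 + 4 + 5 + 2 = 23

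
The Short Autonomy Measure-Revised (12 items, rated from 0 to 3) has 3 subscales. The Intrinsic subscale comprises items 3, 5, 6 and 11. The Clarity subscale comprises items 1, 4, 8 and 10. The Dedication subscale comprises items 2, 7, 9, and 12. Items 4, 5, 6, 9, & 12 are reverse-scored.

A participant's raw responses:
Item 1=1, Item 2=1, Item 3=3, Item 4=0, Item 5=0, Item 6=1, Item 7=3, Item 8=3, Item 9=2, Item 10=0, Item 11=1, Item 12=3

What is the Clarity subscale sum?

7

Clarity items: 1, 4, 8, 10.
Of these, item 4 is reverse-scored; reversed = (0+3) − raw = 3 − raw.
  item 1: 1
  item 4: 3 − 0 = 3
  item 8: 3
  item 10: 0
Sum = 1 + 3 + 3 + 0 = 7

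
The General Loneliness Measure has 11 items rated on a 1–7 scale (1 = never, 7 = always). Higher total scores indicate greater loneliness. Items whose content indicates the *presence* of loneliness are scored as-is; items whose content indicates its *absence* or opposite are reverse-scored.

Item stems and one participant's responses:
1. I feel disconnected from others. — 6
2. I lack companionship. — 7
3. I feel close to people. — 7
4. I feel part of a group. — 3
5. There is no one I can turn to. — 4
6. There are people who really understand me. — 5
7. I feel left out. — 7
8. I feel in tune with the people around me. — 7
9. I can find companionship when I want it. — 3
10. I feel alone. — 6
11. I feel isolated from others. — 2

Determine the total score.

Items 3, 4, 6, 8, 9 describe the absence/opposite of loneliness → reverse-score.
reversed = (1+7) − raw = 8 − raw.
  item 1: 6
  item 2: 7
  item 3: 8 − 7 = 1
  item 4: 8 − 3 = 5
  item 5: 4
  item 6: 8 − 5 = 3
  item 7: 7
  item 8: 8 − 7 = 1
  item 9: 8 − 3 = 5
  item 10: 6
  item 11: 2
Total = 6 + 7 + 1 + 5 + 4 + 3 + 7 + 1 + 5 + 6 + 2 = 47

47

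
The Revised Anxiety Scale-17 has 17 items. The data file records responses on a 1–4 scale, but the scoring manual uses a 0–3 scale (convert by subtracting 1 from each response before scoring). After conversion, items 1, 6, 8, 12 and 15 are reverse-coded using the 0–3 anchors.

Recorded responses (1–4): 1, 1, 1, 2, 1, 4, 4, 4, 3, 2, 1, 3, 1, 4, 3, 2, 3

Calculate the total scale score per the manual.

18

Convert to 0–3: 0, 0, 0, 1, 0, 3, 3, 3, 2, 1, 0, 2, 0, 3, 2, 1, 2
Reverse-coded (on a 0–3 scale, reversed = 3 − raw):
  item 1: 3 − 0 = 3
  item 6: 3 − 3 = 0
  item 8: 3 − 3 = 0
  item 12: 3 − 2 = 1
  item 15: 3 − 2 = 1
Scored: 3, 0, 0, 1, 0, 0, 3, 0, 2, 1, 0, 1, 0, 3, 1, 1, 2
Total = 18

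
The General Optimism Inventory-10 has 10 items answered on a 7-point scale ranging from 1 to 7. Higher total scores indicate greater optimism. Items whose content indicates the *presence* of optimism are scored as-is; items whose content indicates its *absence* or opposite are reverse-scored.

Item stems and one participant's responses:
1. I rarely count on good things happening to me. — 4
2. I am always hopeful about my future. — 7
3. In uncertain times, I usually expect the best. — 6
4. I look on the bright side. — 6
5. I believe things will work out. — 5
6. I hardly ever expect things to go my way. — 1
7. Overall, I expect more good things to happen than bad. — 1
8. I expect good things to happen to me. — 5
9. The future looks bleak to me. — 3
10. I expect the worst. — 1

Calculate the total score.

53

Items 1, 6, 9, 10 describe the absence/opposite of optimism → reverse-score.
reversed = (1+7) − raw = 8 − raw.
  item 1: 8 − 4 = 4
  item 2: 7
  item 3: 6
  item 4: 6
  item 5: 5
  item 6: 8 − 1 = 7
  item 7: 1
  item 8: 5
  item 9: 8 − 3 = 5
  item 10: 8 − 1 = 7
Total = 4 + 7 + 6 + 6 + 5 + 7 + 1 + 5 + 5 + 7 = 53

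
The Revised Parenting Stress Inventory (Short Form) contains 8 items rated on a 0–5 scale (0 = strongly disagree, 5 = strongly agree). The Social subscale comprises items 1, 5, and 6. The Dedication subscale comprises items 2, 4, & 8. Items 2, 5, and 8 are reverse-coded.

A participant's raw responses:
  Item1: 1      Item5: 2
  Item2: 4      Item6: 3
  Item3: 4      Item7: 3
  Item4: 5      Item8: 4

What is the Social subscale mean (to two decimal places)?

Social items: 1, 5, 6.
Of these, item 5 is reverse-coded; on a 0–5 scale, reversed = 5 − raw.
  item 1: 1
  item 5: 5 − 2 = 3
  item 6: 3
Sum = 1 + 3 + 3 = 7
Mean = 7 / 3 = 2.33

2.33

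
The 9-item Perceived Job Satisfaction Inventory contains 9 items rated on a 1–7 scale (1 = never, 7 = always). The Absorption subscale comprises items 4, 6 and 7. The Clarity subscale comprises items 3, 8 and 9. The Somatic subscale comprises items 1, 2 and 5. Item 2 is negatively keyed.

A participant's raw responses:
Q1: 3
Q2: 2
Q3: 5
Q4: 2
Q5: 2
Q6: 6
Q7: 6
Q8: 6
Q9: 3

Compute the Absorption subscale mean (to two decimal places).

Absorption items: 4, 6, 7.
  item 4: 2
  item 6: 6
  item 7: 6
Sum = 2 + 6 + 6 = 14
Mean = 14 / 3 = 4.67

4.67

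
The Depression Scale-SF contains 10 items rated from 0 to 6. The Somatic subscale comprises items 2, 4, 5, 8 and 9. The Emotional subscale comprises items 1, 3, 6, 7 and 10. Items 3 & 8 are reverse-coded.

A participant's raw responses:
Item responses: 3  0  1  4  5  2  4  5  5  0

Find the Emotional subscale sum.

14

Emotional items: 1, 3, 6, 7, 10.
Of these, item 3 is reverse-coded; reversed = (0+6) − raw = 6 − raw.
  item 1: 3
  item 3: 6 − 1 = 5
  item 6: 2
  item 7: 4
  item 10: 0
Sum = 3 + 5 + 2 + 4 + 0 = 14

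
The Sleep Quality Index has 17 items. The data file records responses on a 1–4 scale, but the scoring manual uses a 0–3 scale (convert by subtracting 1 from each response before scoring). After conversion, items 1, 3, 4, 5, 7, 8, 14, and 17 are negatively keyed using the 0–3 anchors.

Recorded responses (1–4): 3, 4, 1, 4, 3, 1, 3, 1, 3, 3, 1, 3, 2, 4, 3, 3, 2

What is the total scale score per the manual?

Convert to 0–3: 2, 3, 0, 3, 2, 0, 2, 0, 2, 2, 0, 2, 1, 3, 2, 2, 1
Reverse-coded (reversed = (0+3) − raw = 3 − raw):
  item 1: 3 − 2 = 1
  item 3: 3 − 0 = 3
  item 4: 3 − 3 = 0
  item 5: 3 − 2 = 1
  item 7: 3 − 2 = 1
  item 8: 3 − 0 = 3
  item 14: 3 − 3 = 0
  item 17: 3 − 1 = 2
Scored: 1, 3, 3, 0, 1, 0, 1, 3, 2, 2, 0, 2, 1, 0, 2, 2, 2
Total = 25

25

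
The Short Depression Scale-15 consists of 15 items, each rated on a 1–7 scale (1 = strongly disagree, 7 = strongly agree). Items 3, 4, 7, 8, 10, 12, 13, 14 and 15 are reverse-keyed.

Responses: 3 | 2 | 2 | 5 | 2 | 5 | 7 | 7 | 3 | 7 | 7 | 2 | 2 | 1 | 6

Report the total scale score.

55

Reverse-keyed items use 8 − raw:
  item 3: 8 − 2 = 6
  item 4: 8 − 5 = 3
  item 7: 8 − 7 = 1
  item 8: 8 − 7 = 1
  item 10: 8 − 7 = 1
  item 12: 8 − 2 = 6
  item 13: 8 − 2 = 6
  item 14: 8 − 1 = 7
  item 15: 8 − 6 = 2
Scored items: 3, 2, 6, 3, 2, 5, 1, 1, 3, 1, 7, 6, 6, 7, 2
Total = 3 + 2 + 6 + 3 + 2 + 5 + 1 + 1 + 3 + 1 + 7 + 6 + 6 + 7 + 2 = 55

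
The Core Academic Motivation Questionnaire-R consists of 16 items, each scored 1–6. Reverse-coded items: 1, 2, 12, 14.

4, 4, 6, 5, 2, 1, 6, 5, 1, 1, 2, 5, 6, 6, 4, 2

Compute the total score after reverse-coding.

50

Reversing items 1, 2, 12 and 14 with 7 − raw:
Total = (7−4) + (7−4) + 6 + 5 + 2 + 1 + 6 + 5 + 1 + 1 + 2 + (7−5) + 6 + (7−6) + 4 + 2
      = 3 + 3 + 6 + 5 + 2 + 1 + 6 + 5 + 1 + 1 + 2 + 2 + 6 + 1 + 4 + 2 = 50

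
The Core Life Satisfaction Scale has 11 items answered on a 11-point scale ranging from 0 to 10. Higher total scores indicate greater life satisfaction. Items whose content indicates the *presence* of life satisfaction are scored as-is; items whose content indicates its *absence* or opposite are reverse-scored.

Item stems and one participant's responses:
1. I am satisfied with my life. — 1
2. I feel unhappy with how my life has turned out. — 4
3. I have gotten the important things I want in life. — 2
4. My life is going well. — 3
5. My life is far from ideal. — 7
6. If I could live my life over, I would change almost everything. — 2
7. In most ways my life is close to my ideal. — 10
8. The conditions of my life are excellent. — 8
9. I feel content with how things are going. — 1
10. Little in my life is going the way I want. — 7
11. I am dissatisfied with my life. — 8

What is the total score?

47

Items 2, 5, 6, 10, 11 describe the absence/opposite of life satisfaction → reverse-score.
reverse-coded value = 10 − response.
  item 1: 1
  item 2: 10 − 4 = 6
  item 3: 2
  item 4: 3
  item 5: 10 − 7 = 3
  item 6: 10 − 2 = 8
  item 7: 10
  item 8: 8
  item 9: 1
  item 10: 10 − 7 = 3
  item 11: 10 − 8 = 2
Total = 1 + 6 + 2 + 3 + 3 + 8 + 10 + 8 + 1 + 3 + 2 = 47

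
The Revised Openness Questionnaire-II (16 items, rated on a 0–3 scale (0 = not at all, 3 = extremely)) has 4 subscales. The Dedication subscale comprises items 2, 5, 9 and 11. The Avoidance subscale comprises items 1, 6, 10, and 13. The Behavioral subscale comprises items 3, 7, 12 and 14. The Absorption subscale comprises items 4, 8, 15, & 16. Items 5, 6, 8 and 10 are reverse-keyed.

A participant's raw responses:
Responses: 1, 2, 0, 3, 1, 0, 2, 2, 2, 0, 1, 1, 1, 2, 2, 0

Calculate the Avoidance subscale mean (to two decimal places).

2.00

Avoidance items: 1, 6, 10, 13.
Of these, items 6 and 10 are reverse-keyed; reversed = (0+3) − raw = 3 − raw.
  item 1: 1
  item 6: 3 − 0 = 3
  item 10: 3 − 0 = 3
  item 13: 1
Sum = 1 + 3 + 3 + 1 = 8
Mean = 8 / 4 = 2.00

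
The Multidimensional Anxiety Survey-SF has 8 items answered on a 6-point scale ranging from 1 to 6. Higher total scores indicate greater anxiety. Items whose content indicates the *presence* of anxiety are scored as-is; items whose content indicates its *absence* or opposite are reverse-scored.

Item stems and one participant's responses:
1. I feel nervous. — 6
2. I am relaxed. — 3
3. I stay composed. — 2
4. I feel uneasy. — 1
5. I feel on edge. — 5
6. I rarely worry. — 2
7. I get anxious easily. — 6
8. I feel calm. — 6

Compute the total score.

Items 2, 3, 6, 8 describe the absence/opposite of anxiety → reverse-score.
on a 1–6 scale, reversed = 7 − raw.
  item 1: 6
  item 2: 7 − 3 = 4
  item 3: 7 − 2 = 5
  item 4: 1
  item 5: 5
  item 6: 7 − 2 = 5
  item 7: 6
  item 8: 7 − 6 = 1
Total = 6 + 4 + 5 + 1 + 5 + 5 + 6 + 1 = 33

33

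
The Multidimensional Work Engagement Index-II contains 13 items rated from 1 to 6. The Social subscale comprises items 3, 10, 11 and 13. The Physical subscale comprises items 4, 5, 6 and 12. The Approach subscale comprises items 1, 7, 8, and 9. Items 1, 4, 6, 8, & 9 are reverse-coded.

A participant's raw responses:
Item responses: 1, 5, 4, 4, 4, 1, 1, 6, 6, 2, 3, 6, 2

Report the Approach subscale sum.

Approach items: 1, 7, 8, 9.
Of these, items 1, 8, & 9 are reverse-coded; on a 1–6 scale, reversed = 7 − raw.
  item 1: 7 − 1 = 6
  item 7: 1
  item 8: 7 − 6 = 1
  item 9: 7 − 6 = 1
Sum = 6 + 1 + 1 + 1 = 9

9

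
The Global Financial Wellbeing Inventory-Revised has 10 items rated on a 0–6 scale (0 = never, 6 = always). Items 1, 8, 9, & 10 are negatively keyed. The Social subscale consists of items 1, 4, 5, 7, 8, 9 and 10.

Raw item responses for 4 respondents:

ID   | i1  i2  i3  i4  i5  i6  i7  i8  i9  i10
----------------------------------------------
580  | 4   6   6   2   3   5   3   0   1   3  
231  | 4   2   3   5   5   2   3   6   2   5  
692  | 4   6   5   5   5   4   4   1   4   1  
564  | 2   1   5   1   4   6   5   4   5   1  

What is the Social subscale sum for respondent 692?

28

Respondent 692 raw: 4, 6, 5, 5, 5, 4, 4, 1, 4, 1.
Social items: 1, 4, 5, 7, 8, 9, 10.
Reverse-coded (on a 0–6 scale, reversed = 6 − raw):
  item 1: 6 − 4 = 2
  item 4: 5
  item 5: 5
  item 7: 4
  item 8: 6 − 1 = 5
  item 9: 6 − 4 = 2
  item 10: 6 − 1 = 5
Sum = 2 + 5 + 5 + 4 + 5 + 2 + 5 = 28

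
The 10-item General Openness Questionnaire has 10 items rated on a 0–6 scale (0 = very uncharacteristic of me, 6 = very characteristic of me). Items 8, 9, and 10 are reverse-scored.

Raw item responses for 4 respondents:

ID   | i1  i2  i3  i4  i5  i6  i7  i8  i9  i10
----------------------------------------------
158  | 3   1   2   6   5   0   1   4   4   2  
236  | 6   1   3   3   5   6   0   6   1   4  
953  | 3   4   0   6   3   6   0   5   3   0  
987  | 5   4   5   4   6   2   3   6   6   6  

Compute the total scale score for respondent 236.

31

Respondent 236 raw: 6, 1, 3, 3, 5, 6, 0, 6, 1, 4.
Reverse-coded (reversed = (0+6) − raw = 6 − raw):
  item 1: 6
  item 2: 1
  item 3: 3
  item 4: 3
  item 5: 5
  item 6: 6
  item 7: 0
  item 8: 6 − 6 = 0
  item 9: 6 − 1 = 5
  item 10: 6 − 4 = 2
Sum = 6 + 1 + 3 + 3 + 5 + 6 + 0 + 0 + 5 + 2 = 31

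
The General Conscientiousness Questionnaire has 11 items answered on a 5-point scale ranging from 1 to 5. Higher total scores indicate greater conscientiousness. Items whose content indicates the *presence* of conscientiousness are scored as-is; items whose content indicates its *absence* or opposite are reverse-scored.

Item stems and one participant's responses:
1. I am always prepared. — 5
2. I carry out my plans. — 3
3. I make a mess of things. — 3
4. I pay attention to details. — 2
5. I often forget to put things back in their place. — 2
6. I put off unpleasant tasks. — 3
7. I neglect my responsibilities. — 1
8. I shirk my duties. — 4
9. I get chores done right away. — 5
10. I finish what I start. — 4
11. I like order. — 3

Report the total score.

Items 3, 5, 6, 7, 8 describe the absence/opposite of conscientiousness → reverse-score.
on a 1–5 scale, reversed = 6 − raw.
  item 1: 5
  item 2: 3
  item 3: 6 − 3 = 3
  item 4: 2
  item 5: 6 − 2 = 4
  item 6: 6 − 3 = 3
  item 7: 6 − 1 = 5
  item 8: 6 − 4 = 2
  item 9: 5
  item 10: 4
  item 11: 3
Total = 5 + 3 + 3 + 2 + 4 + 3 + 5 + 2 + 5 + 4 + 3 = 39

39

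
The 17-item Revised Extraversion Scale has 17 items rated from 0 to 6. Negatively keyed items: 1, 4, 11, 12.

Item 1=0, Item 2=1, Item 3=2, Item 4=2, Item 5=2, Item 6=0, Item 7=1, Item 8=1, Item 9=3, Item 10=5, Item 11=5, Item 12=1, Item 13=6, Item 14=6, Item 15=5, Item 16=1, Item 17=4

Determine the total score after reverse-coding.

53

Raw sum = 45. Negatively keyed items: 1, 4, 11, 12; their raw sum = 8.
Each reversal replaces raw with 6 − raw, changing the total by 6 − 2·raw per item.
Total = 45 + 4·6 − 2·8 = 45 + 24 − 16 = 53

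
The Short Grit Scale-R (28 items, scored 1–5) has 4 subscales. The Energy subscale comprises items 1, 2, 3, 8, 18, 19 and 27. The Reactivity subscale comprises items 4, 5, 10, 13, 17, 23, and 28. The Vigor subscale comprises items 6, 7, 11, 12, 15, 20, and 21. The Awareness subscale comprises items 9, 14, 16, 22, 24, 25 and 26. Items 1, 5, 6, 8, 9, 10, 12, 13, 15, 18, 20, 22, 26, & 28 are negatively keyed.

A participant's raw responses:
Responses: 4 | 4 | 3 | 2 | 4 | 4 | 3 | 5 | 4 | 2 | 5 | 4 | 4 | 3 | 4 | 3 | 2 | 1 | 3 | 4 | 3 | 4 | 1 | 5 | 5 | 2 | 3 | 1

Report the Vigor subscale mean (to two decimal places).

2.71

Vigor items: 6, 7, 11, 12, 15, 20, 21.
Of these, items 6, 12, 15, and 20 are negatively keyed; on a 1–5 scale, reversed = 6 − raw.
  item 6: 6 − 4 = 2
  item 7: 3
  item 11: 5
  item 12: 6 − 4 = 2
  item 15: 6 − 4 = 2
  item 20: 6 − 4 = 2
  item 21: 3
Sum = 2 + 3 + 5 + 2 + 2 + 2 + 3 = 19
Mean = 19 / 7 = 2.71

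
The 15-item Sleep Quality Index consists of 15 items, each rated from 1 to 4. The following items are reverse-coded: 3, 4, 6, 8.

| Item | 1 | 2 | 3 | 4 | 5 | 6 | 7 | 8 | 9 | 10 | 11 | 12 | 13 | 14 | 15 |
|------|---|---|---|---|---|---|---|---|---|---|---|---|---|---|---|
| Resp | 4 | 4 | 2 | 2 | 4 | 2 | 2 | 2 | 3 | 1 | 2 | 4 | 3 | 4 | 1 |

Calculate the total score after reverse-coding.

44

Reversing items 3, 4, 6, & 8 with 5 − raw:
Total = 4 + 4 + (5−2) + (5−2) + 4 + (5−2) + 2 + (5−2) + 3 + 1 + 2 + 4 + 3 + 4 + 1
      = 4 + 4 + 3 + 3 + 4 + 3 + 2 + 3 + 3 + 1 + 2 + 4 + 3 + 4 + 1 = 44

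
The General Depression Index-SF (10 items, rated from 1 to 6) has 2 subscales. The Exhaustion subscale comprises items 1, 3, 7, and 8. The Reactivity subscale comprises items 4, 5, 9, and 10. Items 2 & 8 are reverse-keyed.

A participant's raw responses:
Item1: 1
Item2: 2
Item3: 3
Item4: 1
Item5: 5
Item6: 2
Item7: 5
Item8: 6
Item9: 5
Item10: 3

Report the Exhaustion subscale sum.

Exhaustion items: 1, 3, 7, 8.
Of these, item 8 is reverse-keyed; reverse-coded value = 7 − response.
  item 1: 1
  item 3: 3
  item 7: 5
  item 8: 7 − 6 = 1
Sum = 1 + 3 + 5 + 1 = 10

10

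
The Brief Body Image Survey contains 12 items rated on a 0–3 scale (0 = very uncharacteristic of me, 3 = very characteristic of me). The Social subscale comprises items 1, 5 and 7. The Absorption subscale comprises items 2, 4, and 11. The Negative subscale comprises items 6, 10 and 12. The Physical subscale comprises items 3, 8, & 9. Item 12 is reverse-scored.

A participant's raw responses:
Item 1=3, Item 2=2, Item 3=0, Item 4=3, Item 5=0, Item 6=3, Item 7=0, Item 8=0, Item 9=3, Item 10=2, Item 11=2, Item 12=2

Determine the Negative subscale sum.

Negative items: 6, 10, 12.
Of these, item 12 is reverse-scored; on a 0–3 scale, reversed = 3 − raw.
  item 6: 3
  item 10: 2
  item 12: 3 − 2 = 1
Sum = 3 + 2 + 1 = 6

6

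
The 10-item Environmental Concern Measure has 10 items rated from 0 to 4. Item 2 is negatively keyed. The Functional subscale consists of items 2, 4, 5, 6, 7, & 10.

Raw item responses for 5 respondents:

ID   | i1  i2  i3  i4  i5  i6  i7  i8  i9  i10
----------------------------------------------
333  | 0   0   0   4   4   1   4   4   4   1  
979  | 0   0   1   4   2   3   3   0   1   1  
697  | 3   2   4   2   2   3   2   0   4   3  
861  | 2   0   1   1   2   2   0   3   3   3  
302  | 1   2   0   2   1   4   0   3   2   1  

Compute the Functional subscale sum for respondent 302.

10

Respondent 302 raw: 1, 2, 0, 2, 1, 4, 0, 3, 2, 1.
Functional items: 2, 4, 5, 6, 7, 10.
Reverse-coded (on a 0–4 scale, reversed = 4 − raw):
  item 2: 4 − 2 = 2
  item 4: 2
  item 5: 1
  item 6: 4
  item 7: 0
  item 10: 1
Sum = 2 + 2 + 1 + 4 + 0 + 1 = 10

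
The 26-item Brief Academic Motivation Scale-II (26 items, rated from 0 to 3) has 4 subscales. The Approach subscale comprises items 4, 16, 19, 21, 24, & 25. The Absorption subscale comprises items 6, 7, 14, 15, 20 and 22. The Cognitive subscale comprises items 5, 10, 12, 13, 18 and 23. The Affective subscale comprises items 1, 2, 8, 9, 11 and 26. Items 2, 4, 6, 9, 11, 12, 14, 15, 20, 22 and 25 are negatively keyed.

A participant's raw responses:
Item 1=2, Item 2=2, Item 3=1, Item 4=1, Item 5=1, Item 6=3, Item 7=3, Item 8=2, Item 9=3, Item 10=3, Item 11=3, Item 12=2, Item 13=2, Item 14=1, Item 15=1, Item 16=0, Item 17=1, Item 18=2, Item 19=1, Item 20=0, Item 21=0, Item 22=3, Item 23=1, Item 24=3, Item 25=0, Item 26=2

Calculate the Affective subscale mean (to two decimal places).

1.17

Affective items: 1, 2, 8, 9, 11, 26.
Of these, items 2, 9 and 11 are negatively keyed; reversed = (0+3) − raw = 3 − raw.
  item 1: 2
  item 2: 3 − 2 = 1
  item 8: 2
  item 9: 3 − 3 = 0
  item 11: 3 − 3 = 0
  item 26: 2
Sum = 2 + 1 + 2 + 0 + 0 + 2 = 7
Mean = 7 / 6 = 1.17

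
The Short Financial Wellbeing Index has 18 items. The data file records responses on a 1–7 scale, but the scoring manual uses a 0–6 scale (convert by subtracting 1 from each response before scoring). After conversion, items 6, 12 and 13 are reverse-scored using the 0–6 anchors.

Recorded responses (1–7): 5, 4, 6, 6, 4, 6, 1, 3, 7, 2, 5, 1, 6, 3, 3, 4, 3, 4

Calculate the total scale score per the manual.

Convert to 0–6: 4, 3, 5, 5, 3, 5, 0, 2, 6, 1, 4, 0, 5, 2, 2, 3, 2, 3
Reverse-coded (reversed = (0+6) − raw = 6 − raw):
  item 6: 6 − 5 = 1
  item 12: 6 − 0 = 6
  item 13: 6 − 5 = 1
Scored: 4, 3, 5, 5, 3, 1, 0, 2, 6, 1, 4, 6, 1, 2, 2, 3, 2, 3
Total = 53

53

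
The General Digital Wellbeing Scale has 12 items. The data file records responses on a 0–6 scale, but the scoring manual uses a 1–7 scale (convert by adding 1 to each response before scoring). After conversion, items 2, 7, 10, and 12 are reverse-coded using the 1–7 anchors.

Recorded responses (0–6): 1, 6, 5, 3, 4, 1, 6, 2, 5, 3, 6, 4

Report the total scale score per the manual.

Convert to 1–7: 2, 7, 6, 4, 5, 2, 7, 3, 6, 4, 7, 5
Reverse-coded (reverse-coded value = 8 − response):
  item 2: 8 − 7 = 1
  item 7: 8 − 7 = 1
  item 10: 8 − 4 = 4
  item 12: 8 − 5 = 3
Scored: 2, 1, 6, 4, 5, 2, 1, 3, 6, 4, 7, 3
Total = 44

44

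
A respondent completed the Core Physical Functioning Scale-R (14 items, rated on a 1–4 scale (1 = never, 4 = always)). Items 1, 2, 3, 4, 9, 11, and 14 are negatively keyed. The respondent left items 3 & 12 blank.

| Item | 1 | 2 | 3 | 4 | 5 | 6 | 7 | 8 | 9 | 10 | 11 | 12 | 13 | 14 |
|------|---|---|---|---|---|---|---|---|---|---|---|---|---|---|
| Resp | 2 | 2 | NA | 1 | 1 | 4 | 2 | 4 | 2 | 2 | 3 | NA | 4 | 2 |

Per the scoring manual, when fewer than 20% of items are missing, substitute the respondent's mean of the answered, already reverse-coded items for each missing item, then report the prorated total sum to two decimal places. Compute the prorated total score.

Reverse-coded (on a 1–4 scale, reversed = 5 − raw):
  item 1: 5 − 2 = 3
  item 2: 5 − 2 = 3
  item 4: 5 − 1 = 4
  item 9: 5 − 2 = 3
  item 11: 5 − 3 = 2
  item 14: 5 − 2 = 3
Completed scored items (12 of 14): 3, 3, 4, 1, 4, 2, 4, 3, 2, 2, 4, 3; sum = 35.
Person mean = 35 / 12 ≈ 2.9167
Prorated total = (35 / 12) × 14 = 40.83 (to 2 dp)

40.83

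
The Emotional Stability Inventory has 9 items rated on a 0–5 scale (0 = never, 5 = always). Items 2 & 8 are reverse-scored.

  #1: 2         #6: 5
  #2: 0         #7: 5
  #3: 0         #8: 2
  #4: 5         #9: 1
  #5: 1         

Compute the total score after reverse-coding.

Reverse-coded items (on a 0–5 scale, reversed = 5 − raw):
  item 2: 5 − 0 = 5
  item 8: 5 − 2 = 3
After reverse-coding: 2, 5, 0, 5, 1, 5, 5, 3, 1
Total = 2 + 5 + 0 + 5 + 1 + 5 + 5 + 3 + 1 = 27

27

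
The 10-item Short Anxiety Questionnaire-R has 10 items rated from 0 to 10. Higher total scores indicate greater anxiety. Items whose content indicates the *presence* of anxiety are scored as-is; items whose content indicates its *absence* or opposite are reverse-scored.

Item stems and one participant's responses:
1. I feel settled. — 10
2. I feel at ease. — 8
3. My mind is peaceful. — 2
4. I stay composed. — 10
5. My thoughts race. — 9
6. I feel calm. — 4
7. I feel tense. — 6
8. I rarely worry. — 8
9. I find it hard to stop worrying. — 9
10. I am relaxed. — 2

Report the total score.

50

Items 1, 2, 3, 4, 6, 8, 10 describe the absence/opposite of anxiety → reverse-score.
on a 0–10 scale, reversed = 10 − raw.
  item 1: 10 − 10 = 0
  item 2: 10 − 8 = 2
  item 3: 10 − 2 = 8
  item 4: 10 − 10 = 0
  item 5: 9
  item 6: 10 − 4 = 6
  item 7: 6
  item 8: 10 − 8 = 2
  item 9: 9
  item 10: 10 − 2 = 8
Total = 0 + 2 + 8 + 0 + 9 + 6 + 6 + 2 + 9 + 8 = 50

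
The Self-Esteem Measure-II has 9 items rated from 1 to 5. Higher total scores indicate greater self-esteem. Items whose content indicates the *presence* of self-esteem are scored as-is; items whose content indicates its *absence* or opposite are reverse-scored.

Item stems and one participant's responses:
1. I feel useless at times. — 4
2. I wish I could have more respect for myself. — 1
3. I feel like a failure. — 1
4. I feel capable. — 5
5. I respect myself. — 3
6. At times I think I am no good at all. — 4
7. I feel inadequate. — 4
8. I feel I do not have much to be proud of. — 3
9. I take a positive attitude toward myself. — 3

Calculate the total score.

30

Items 1, 2, 3, 6, 7, 8 describe the absence/opposite of self-esteem → reverse-score.
reverse-coded value = 6 − response.
  item 1: 6 − 4 = 2
  item 2: 6 − 1 = 5
  item 3: 6 − 1 = 5
  item 4: 5
  item 5: 3
  item 6: 6 − 4 = 2
  item 7: 6 − 4 = 2
  item 8: 6 − 3 = 3
  item 9: 3
Total = 2 + 5 + 5 + 5 + 3 + 2 + 2 + 3 + 3 = 30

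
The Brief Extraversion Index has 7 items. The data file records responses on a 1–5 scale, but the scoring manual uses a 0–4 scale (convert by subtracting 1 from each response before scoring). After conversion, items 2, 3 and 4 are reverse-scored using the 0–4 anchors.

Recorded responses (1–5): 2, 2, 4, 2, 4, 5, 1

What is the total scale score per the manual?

Convert to 0–4: 1, 1, 3, 1, 3, 4, 0
Reverse-coded (on a 0–4 scale, reversed = 4 − raw):
  item 2: 4 − 1 = 3
  item 3: 4 − 3 = 1
  item 4: 4 − 1 = 3
Scored: 1, 3, 1, 3, 3, 4, 0
Total = 15

15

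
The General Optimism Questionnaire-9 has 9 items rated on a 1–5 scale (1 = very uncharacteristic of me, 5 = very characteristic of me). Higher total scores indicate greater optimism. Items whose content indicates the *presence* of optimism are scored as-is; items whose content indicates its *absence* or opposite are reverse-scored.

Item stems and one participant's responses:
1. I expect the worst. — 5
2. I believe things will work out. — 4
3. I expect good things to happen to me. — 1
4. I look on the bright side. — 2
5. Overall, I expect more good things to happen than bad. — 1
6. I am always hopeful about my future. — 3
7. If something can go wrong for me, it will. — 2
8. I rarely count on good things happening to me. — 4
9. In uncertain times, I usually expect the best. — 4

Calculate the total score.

22

Items 1, 7, 8 describe the absence/opposite of optimism → reverse-score.
on a 1–5 scale, reversed = 6 − raw.
  item 1: 6 − 5 = 1
  item 2: 4
  item 3: 1
  item 4: 2
  item 5: 1
  item 6: 3
  item 7: 6 − 2 = 4
  item 8: 6 − 4 = 2
  item 9: 4
Total = 1 + 4 + 1 + 2 + 1 + 3 + 4 + 2 + 4 = 22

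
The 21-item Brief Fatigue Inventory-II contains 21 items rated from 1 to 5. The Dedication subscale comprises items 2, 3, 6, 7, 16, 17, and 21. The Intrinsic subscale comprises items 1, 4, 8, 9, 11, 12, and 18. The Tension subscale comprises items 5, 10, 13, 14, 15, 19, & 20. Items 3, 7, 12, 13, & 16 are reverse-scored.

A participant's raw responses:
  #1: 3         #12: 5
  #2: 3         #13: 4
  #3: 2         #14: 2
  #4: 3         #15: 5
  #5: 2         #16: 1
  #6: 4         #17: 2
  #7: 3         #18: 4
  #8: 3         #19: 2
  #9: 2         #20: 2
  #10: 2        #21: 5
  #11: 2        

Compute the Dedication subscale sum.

Dedication items: 2, 3, 6, 7, 16, 17, 21.
Of these, items 3, 7, and 16 are reverse-scored; reversed = (1+5) − raw = 6 − raw.
  item 2: 3
  item 3: 6 − 2 = 4
  item 6: 4
  item 7: 6 − 3 = 3
  item 16: 6 − 1 = 5
  item 17: 2
  item 21: 5
Sum = 3 + 4 + 4 + 3 + 5 + 2 + 5 = 26

26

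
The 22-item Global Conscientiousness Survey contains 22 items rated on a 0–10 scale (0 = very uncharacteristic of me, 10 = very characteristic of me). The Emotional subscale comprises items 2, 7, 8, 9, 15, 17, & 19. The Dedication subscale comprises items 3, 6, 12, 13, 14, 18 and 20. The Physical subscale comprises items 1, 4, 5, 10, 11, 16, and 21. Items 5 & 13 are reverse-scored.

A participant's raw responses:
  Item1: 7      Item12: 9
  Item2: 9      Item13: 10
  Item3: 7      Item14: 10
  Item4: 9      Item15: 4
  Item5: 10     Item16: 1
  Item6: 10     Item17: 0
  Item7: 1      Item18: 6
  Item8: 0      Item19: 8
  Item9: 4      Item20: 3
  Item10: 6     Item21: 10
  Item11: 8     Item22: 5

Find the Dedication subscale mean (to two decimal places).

6.43

Dedication items: 3, 6, 12, 13, 14, 18, 20.
Of these, item 13 is reverse-scored; reversed = (0+10) − raw = 10 − raw.
  item 3: 7
  item 6: 10
  item 12: 9
  item 13: 10 − 10 = 0
  item 14: 10
  item 18: 6
  item 20: 3
Sum = 7 + 10 + 9 + 0 + 10 + 6 + 3 = 45
Mean = 45 / 7 = 6.43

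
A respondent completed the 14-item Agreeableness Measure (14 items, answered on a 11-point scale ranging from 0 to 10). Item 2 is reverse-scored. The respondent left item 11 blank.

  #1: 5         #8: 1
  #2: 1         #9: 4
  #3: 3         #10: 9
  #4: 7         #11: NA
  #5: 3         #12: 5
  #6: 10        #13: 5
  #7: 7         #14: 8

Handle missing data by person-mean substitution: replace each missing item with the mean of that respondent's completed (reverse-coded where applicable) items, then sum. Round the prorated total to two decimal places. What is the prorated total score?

Reverse-coded (reverse-coded value = 10 − response):
  item 2: 10 − 1 = 9
Completed scored items (13 of 14): 5, 9, 3, 7, 3, 10, 7, 1, 4, 9, 5, 5, 8; sum = 76.
Person mean = 76 / 13 ≈ 5.8462
Prorated total = (76 / 13) × 14 = 81.85 (to 2 dp)

81.85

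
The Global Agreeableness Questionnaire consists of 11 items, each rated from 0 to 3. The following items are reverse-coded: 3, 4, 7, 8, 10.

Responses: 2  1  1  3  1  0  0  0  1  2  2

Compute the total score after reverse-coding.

Reverse-coded items use 3 − raw:
  item 3: 3 − 1 = 2
  item 4: 3 − 3 = 0
  item 7: 3 − 0 = 3
  item 8: 3 − 0 = 3
  item 10: 3 − 2 = 1
After reverse-coding: 2, 1, 2, 0, 1, 0, 3, 3, 1, 1, 2
Total = 2 + 1 + 2 + 0 + 1 + 0 + 3 + 3 + 1 + 1 + 2 = 16

16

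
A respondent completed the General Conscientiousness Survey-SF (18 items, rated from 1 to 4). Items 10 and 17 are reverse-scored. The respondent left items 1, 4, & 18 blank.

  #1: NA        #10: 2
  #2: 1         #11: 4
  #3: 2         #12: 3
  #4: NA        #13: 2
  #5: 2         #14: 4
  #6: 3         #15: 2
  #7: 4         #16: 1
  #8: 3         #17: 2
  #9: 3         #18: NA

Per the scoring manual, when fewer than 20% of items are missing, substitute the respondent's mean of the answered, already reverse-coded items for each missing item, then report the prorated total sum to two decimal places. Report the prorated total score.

48.00

Reverse-coded (reversed = (1+4) − raw = 5 − raw):
  item 10: 5 − 2 = 3
  item 17: 5 − 2 = 3
Completed scored items (15 of 18): 1, 2, 2, 3, 4, 3, 3, 3, 4, 3, 2, 4, 2, 1, 3; sum = 40.
Person mean = 40 / 15 ≈ 2.6667
Prorated total = (40 / 15) × 18 = 48.00 (to 2 dp)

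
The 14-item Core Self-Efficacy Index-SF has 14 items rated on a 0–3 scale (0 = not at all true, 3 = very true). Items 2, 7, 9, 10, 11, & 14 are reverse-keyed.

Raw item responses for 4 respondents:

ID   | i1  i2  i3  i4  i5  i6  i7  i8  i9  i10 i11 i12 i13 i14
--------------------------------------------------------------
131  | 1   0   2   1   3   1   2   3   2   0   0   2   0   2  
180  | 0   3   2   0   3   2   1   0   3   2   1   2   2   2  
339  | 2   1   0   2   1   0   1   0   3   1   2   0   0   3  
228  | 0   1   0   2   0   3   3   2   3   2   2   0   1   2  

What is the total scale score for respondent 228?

13

Respondent 228 raw: 0, 1, 0, 2, 0, 3, 3, 2, 3, 2, 2, 0, 1, 2.
Reverse-coded (reversed = (0+3) − raw = 3 − raw):
  item 1: 0
  item 2: 3 − 1 = 2
  item 3: 0
  item 4: 2
  item 5: 0
  item 6: 3
  item 7: 3 − 3 = 0
  item 8: 2
  item 9: 3 − 3 = 0
  item 10: 3 − 2 = 1
  item 11: 3 − 2 = 1
  item 12: 0
  item 13: 1
  item 14: 3 − 2 = 1
Sum = 0 + 2 + 0 + 2 + 0 + 3 + 0 + 2 + 0 + 1 + 1 + 0 + 1 + 1 = 13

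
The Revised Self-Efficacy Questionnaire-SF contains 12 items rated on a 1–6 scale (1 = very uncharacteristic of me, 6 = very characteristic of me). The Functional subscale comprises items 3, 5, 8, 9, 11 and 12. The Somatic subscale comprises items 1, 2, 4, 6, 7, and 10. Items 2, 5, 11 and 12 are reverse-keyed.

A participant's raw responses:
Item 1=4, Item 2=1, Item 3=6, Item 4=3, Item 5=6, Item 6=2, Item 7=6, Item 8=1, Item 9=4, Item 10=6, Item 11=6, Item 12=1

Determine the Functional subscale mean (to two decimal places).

Functional items: 3, 5, 8, 9, 11, 12.
Of these, items 5, 11, and 12 are reverse-keyed; on a 1–6 scale, reversed = 7 − raw.
  item 3: 6
  item 5: 7 − 6 = 1
  item 8: 1
  item 9: 4
  item 11: 7 − 6 = 1
  item 12: 7 − 1 = 6
Sum = 6 + 1 + 1 + 4 + 1 + 6 = 19
Mean = 19 / 6 = 3.17

3.17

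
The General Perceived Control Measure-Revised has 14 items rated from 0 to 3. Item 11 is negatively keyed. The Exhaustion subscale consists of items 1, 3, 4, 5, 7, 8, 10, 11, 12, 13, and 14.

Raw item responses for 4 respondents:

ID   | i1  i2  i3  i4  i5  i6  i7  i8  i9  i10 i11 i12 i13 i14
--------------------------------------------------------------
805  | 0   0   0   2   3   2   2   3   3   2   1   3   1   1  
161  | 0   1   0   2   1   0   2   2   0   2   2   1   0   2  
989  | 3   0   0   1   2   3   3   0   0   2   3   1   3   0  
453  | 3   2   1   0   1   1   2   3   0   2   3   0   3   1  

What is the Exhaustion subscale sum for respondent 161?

Respondent 161 raw: 0, 1, 0, 2, 1, 0, 2, 2, 0, 2, 2, 1, 0, 2.
Exhaustion items: 1, 3, 4, 5, 7, 8, 10, 11, 12, 13, 14.
Reverse-coded (reversed = (0+3) − raw = 3 − raw):
  item 1: 0
  item 3: 0
  item 4: 2
  item 5: 1
  item 7: 2
  item 8: 2
  item 10: 2
  item 11: 3 − 2 = 1
  item 12: 1
  item 13: 0
  item 14: 2
Sum = 0 + 0 + 2 + 1 + 2 + 2 + 2 + 1 + 1 + 0 + 2 = 13

13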